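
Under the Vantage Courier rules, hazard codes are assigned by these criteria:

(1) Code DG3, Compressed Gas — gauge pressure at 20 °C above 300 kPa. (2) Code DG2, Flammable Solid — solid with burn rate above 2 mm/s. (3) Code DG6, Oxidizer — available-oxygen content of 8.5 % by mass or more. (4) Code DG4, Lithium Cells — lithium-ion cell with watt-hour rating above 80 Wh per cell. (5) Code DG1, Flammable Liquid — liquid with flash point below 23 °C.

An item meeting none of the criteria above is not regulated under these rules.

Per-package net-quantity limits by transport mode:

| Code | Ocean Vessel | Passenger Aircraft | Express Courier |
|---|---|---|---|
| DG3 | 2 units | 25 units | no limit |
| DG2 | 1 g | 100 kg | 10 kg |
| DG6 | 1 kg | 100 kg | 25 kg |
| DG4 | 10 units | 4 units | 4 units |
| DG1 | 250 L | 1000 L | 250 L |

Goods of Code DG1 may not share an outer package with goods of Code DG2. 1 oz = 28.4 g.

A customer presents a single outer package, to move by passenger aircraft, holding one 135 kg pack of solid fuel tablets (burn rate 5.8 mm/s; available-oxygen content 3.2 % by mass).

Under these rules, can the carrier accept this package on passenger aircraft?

The solid fuel tablets have burn rate 5.8 mm/s, which is > 2 mm/s, so they are Code DG2 (Flammable Solid).
Code DG2 quantity: 135 kg.
135 kg exceeds the passenger aircraft limit of 100 kg for Code DG2.

No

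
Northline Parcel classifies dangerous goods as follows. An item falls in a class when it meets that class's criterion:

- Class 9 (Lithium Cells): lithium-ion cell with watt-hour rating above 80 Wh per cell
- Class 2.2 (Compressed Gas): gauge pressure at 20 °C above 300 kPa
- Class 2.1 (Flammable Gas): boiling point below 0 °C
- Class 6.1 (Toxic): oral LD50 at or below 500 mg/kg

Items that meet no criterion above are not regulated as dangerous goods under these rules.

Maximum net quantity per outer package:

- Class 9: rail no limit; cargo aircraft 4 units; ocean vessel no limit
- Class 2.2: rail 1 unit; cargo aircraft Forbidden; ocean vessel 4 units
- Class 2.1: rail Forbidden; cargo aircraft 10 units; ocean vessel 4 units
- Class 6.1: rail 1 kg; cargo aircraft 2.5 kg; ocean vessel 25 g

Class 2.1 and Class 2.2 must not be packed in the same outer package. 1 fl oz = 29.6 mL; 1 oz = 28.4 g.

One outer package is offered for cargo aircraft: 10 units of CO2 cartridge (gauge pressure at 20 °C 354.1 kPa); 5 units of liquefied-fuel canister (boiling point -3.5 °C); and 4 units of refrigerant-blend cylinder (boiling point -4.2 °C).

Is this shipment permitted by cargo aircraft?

The CO2 cartridge has gauge pressure at 20 °C 354.1 kPa, which is > 300 kPa, so it is Class 2.2 (Compressed Gas).
With boiling point -3.5 °C (< 0 °C), the liquefied-fuel canister falls in Class 2.1.
Refrigerant-blend cylinder: boiling point -4.2 °C < 0 °C → Class 2.1 (Flammable Gas).
Total Class 2.1: 5 units + 4 units = 9 units.
That is within the Class 2.1 cargo aircraft limit of 10 units.
Class 2.2 quantity: 10 units.
By cargo aircraft, Class 2.2 is Forbidden regardless of quantity.
Class 2.1 and Class 2.2 may not share an outer package.

No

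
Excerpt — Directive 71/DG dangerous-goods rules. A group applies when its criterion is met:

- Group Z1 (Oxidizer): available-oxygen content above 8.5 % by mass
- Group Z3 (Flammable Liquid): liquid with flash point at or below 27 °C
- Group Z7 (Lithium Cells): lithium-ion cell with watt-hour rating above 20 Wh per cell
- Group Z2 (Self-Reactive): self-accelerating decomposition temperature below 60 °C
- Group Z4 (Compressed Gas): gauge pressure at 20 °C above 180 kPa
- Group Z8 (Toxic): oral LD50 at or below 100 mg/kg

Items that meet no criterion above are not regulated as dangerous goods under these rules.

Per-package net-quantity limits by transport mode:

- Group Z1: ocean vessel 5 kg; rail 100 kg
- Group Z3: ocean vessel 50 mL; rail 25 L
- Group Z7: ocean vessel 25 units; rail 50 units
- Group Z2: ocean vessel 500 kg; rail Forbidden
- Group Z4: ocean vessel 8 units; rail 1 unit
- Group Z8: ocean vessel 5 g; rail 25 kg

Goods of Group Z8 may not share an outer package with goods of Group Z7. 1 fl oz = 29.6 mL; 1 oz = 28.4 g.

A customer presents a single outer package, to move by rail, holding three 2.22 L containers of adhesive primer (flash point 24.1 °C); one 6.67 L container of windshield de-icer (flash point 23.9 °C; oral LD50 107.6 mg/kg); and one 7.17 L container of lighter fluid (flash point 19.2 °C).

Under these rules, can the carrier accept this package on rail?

Yes

Adhesive primer: flash point 24.1 °C ≤ 27 °C → Group Z3 (Flammable Liquid).
The windshield de-icer has flash point 23.9 °C, which is ≤ 27 °C, so it is Group Z3 (Flammable Liquid).
Lighter fluid: flash point 19.2 °C ≤ 27 °C → Group Z3 (Flammable Liquid).
Group Z3 net quantity: (three 2.22 L containers = 6.66 L) + 6.67 L + 7.17 L = 20.5 L.
20.5 L ≤ 25 L (rail limit, Group Z3) — within limit.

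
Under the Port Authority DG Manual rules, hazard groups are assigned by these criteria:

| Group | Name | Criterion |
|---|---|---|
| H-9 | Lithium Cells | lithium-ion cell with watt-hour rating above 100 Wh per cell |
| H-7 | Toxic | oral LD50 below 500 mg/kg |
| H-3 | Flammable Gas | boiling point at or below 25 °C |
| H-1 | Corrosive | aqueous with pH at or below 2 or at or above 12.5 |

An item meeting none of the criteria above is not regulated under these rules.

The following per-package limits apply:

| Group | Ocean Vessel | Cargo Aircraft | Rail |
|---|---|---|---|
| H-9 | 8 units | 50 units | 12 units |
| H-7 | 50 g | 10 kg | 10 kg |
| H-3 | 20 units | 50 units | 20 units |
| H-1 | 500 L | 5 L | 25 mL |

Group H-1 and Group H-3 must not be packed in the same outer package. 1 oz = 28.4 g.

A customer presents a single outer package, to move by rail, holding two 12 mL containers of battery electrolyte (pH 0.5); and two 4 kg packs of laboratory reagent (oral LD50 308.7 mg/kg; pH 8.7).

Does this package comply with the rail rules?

Battery electrolyte: pH 0.5 ≤ 2 → Group H-1 (Corrosive).
Oral LD50 308.7 mg/kg meets the Group H-7 criterion (Toxic), so the laboratory reagent is Group H-7.
Group H-1 quantity: two 12 mL containers = 24 mL.
24 mL ≤ 25 mL (rail limit, Group H-1) — within limit.
Group H-7 quantity: two 4 kg packs = 8 kg.
8 kg is within the rail limit of 10 kg for Group H-7.
The segregation rule (Group H-1 with Group H-3) does not apply to Group H-1 with Group H-7.
Every hazard group is within its rail limit and no segregation rule is violated.

Yes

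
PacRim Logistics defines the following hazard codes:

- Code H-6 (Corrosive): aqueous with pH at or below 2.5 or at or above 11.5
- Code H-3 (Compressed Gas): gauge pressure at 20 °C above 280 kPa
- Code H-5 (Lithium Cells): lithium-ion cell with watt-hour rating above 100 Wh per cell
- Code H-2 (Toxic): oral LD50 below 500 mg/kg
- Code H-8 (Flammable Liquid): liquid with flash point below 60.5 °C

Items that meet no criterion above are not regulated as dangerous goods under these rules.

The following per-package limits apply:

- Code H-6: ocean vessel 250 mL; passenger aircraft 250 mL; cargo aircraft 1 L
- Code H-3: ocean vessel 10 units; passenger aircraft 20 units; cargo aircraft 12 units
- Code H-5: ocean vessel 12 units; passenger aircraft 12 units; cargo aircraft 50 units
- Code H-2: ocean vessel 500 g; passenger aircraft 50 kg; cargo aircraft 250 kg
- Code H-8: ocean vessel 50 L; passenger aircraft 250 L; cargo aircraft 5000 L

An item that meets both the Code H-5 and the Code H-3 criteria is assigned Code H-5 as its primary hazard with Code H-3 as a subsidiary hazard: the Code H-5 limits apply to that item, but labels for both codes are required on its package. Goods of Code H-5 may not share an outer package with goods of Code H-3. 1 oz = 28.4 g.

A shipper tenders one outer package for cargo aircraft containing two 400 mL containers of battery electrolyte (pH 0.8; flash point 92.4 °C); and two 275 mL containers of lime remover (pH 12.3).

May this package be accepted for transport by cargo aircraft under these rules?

No

Battery electrolyte: pH 0.8 ≤ 2.5 → Code H-6 (Corrosive).
pH 12.3 meets the Code H-6 criterion (Corrosive), so the lime remover is Code H-6.
Total Code H-6: (two 400 mL containers = 800 mL) + (two 275 mL containers = 550 mL) = 1.35 L.
1.35 L exceeds the cargo aircraft limit of 1 L for Code H-6.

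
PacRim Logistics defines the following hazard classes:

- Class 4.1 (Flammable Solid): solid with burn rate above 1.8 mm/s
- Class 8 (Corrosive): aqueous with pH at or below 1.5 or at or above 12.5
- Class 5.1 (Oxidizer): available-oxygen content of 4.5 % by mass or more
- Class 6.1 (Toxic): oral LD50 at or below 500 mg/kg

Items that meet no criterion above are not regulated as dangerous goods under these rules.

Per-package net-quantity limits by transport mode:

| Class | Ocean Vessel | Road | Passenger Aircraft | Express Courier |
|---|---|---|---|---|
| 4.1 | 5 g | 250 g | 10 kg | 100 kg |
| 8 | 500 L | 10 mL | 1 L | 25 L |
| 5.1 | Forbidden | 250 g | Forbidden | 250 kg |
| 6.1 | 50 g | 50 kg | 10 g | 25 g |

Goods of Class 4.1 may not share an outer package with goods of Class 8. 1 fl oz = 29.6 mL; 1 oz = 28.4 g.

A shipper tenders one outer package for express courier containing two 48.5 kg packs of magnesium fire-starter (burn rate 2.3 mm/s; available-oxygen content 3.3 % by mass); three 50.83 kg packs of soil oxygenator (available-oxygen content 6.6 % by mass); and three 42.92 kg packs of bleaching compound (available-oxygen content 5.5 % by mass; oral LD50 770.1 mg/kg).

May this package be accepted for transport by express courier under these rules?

No

Magnesium fire-starter: burn rate 2.3 mm/s > 1.8 mm/s → Class 4.1 (Flammable Solid).
Soil oxygenator: available-oxygen content 6.6 % by mass ≥ 4.5 % by mass → Class 5.1 (Oxidizer).
The bleaching compound has available-oxygen content 5.5 % by mass, which is ≥ 4.5 % by mass, so it is Class 5.1 (Oxidizer).
Total Class 5.1: (three 50.83 kg packs = 152.49 kg) + (three 42.92 kg packs = 128.76 kg) = 281.25 kg.
That exceeds the Class 5.1 express courier limit of 250 kg.
Class 4.1 quantity: two 48.5 kg packs = 97 kg.
97 kg is within the express courier limit of 100 kg for Class 4.1.
The segregation rule (Class 4.1 with Class 8) does not apply to Class 5.1 with Class 4.1.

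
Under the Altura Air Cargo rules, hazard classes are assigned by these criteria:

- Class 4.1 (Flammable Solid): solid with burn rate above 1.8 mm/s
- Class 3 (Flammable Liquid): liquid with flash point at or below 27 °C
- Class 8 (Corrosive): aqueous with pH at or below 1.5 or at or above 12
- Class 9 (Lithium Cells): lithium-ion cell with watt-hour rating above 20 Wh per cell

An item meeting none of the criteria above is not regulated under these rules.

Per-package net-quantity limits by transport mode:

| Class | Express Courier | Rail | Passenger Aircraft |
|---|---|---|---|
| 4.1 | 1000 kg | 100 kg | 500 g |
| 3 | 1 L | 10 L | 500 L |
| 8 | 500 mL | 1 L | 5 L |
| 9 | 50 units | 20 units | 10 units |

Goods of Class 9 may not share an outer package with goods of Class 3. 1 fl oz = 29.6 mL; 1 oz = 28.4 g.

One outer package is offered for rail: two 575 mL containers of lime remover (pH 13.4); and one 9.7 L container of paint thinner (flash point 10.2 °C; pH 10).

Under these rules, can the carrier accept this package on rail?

No

Lime remover: pH 13.4 ≥ 12 → Class 8 (Corrosive).
The paint thinner has flash point 10.2 °C, which is ≤ 27 °C, so it is Class 3 (Flammable Liquid).
Class 8 quantity: two 575 mL containers = 1.15 L.
1.15 L > 1 L (rail limit, Class 8) — over the limit.
Class 3 quantity: 9.7 L.
9.7 L is within the rail limit of 10 L for Class 3.
The segregation rule (Class 9 with Class 3) does not apply to Class 8 with Class 3.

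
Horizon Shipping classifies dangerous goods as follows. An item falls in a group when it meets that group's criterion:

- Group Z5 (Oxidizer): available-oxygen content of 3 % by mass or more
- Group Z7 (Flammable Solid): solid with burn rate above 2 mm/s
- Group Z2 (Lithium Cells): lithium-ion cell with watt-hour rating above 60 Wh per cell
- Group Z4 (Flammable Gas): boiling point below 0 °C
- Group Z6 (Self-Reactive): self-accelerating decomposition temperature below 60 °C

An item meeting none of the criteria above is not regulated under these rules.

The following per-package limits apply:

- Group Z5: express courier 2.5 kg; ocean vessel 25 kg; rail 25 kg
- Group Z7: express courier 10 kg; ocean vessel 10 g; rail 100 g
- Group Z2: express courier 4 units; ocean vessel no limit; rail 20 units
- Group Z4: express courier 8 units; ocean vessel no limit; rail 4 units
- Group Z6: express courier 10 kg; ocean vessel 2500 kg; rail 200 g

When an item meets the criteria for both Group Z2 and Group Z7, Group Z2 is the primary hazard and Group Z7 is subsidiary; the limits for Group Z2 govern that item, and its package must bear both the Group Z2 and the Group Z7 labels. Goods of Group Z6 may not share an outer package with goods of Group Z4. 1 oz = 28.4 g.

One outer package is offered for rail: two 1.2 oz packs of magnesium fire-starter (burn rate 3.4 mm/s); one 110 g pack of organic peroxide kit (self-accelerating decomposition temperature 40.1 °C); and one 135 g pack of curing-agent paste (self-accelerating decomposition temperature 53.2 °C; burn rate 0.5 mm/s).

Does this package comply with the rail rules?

No

With burn rate 3.4 mm/s (> 2 mm/s), the magnesium fire-starter falls in Group Z7.
Self-accelerating decomposition temperature 40.1 °C meets the Group Z6 criterion (Self-Reactive), so the organic peroxide kit is Group Z6.
Curing-agent paste: self-accelerating decomposition temperature 53.2 °C < 60 °C → Group Z6 (Self-Reactive).
Group Z6 net quantity: 110 g + 135 g = 245 g.
245 g exceeds the rail limit of 200 g for Group Z6.
Group Z7 quantity: two 1.2 oz packs = 68.16 g.
That is within the Group Z7 rail limit of 100 g.
The segregation rule (Group Z6 with Group Z4) does not apply to Group Z6 with Group Z7.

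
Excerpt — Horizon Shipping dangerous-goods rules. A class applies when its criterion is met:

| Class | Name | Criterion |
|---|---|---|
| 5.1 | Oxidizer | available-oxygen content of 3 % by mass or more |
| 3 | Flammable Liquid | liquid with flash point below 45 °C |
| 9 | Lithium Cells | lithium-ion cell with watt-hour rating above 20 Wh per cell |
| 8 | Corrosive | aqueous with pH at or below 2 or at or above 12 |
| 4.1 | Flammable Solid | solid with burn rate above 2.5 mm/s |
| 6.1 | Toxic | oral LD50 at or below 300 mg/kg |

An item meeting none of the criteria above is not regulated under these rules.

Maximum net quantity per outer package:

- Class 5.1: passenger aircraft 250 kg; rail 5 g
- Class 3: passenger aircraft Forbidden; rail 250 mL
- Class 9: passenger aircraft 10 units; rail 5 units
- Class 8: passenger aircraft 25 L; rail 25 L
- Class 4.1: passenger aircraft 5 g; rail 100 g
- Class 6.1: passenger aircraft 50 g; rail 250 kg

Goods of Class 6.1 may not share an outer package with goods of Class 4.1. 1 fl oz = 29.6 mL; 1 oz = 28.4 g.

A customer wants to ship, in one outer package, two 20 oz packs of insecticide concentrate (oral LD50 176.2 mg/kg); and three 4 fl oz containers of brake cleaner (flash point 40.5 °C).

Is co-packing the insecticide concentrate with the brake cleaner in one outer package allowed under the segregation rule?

Insecticide concentrate: oral LD50 176.2 mg/kg ≤ 300 mg/kg → Class 6.1 (Toxic).
Flash point 40.5 °C meets the Class 3 criterion (Flammable Liquid), so the brake cleaner is Class 3.
No segregation rule bars Class 6.1 with Class 3.

Yes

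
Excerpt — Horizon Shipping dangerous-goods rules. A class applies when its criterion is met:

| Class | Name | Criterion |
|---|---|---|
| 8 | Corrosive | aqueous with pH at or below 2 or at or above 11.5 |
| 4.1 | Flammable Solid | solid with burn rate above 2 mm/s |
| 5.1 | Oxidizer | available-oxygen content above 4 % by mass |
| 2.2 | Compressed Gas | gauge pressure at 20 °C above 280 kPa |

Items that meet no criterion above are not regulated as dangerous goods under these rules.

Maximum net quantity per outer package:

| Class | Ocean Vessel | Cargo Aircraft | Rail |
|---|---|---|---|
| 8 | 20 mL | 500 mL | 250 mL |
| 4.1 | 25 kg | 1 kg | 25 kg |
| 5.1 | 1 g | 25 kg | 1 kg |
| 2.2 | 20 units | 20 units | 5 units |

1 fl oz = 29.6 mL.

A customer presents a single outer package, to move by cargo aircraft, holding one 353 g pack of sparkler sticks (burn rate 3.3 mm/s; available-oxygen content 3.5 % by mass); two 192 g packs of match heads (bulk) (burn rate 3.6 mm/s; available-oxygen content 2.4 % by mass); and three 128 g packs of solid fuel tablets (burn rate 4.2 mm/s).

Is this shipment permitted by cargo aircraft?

No

The sparkler sticks have burn rate 3.3 mm/s, which is > 2 mm/s, so they are Class 4.1 (Flammable Solid).
The match heads (bulk) have burn rate 3.6 mm/s, which is > 2 mm/s, so they are Class 4.1 (Flammable Solid).
The solid fuel tablets have burn rate 4.2 mm/s, which is > 2 mm/s, so they are Class 4.1 (Flammable Solid).
Class 4.1 net quantity: 353 g + (two 192 g packs = 384 g) + (three 128 g packs = 384 g) = 1.121 kg.
1.121 kg > 1 kg (cargo aircraft limit, Class 4.1) — over the limit.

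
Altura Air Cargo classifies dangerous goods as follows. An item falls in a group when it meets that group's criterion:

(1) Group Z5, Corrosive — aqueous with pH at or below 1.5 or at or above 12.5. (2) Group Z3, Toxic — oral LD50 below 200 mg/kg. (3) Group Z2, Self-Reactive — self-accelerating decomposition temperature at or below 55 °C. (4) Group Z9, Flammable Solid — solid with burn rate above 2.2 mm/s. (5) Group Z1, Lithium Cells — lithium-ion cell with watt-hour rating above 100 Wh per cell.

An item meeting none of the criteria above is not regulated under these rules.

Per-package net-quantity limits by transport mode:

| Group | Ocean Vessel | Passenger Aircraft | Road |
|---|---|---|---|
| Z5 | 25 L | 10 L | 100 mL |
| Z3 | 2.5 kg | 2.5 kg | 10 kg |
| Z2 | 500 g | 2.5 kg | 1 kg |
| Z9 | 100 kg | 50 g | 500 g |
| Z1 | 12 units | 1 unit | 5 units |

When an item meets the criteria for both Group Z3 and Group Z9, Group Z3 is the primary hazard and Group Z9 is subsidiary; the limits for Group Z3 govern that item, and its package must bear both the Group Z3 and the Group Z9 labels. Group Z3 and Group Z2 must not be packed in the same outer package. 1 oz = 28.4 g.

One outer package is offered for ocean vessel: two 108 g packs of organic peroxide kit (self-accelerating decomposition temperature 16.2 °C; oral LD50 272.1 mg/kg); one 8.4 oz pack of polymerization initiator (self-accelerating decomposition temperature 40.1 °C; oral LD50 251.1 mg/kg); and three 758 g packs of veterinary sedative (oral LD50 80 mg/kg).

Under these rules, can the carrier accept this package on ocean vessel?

Organic peroxide kit: self-accelerating decomposition temperature 16.2 °C ≤ 55 °C → Group Z2 (Self-Reactive).
Polymerization initiator: self-accelerating decomposition temperature 40.1 °C ≤ 55 °C → Group Z2 (Self-Reactive).
The veterinary sedative has oral LD50 80 mg/kg, which is < 200 mg/kg, so it is Group Z3 (Toxic).
Group Z3 quantity: three 758 g packs = 2.274 kg.
2.274 kg ≤ 2.5 kg (ocean vessel limit, Group Z3) — within limit.
Group Z2 net quantity: (two 108 g packs = 216 g) + (one 8.4 oz pack = 238.56 g) = 454.56 g.
That is within the Group Z2 ocean vessel limit of 500 g.
Group Z3 and Group Z2 may not share an outer package.

No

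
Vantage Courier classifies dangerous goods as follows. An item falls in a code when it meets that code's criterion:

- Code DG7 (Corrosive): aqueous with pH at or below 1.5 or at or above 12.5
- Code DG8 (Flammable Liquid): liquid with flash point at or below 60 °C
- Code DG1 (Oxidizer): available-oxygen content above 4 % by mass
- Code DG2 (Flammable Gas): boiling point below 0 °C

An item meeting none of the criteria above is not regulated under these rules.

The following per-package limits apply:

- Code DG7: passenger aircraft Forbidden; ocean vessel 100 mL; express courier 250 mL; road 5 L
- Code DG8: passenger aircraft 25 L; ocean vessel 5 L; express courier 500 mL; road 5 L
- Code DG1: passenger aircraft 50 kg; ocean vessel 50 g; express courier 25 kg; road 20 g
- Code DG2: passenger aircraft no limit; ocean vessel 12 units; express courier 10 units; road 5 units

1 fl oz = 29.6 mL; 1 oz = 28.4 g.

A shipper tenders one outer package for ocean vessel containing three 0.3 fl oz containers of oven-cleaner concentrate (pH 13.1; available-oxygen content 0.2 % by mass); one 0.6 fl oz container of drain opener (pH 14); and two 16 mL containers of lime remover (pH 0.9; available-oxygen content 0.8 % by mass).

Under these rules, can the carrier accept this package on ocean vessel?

Yes

The oven-cleaner concentrate has pH 13.1, which is ≥ 12.5, so it is Code DG7 (Corrosive).
pH 14 meets the Code DG7 criterion (Corrosive), so the drain opener is Code DG7.
With pH 0.9 (≤ 1.5), the lime remover falls in Code DG7.
Code DG7 net quantity: (three 0.3 fl oz containers = 26.64 mL) + (one 0.6 fl oz container = 17.76 mL) + (two 16 mL containers = 32 mL) = 76.4 mL.
76.4 mL is within the ocean vessel limit of 100 mL for Code DG7.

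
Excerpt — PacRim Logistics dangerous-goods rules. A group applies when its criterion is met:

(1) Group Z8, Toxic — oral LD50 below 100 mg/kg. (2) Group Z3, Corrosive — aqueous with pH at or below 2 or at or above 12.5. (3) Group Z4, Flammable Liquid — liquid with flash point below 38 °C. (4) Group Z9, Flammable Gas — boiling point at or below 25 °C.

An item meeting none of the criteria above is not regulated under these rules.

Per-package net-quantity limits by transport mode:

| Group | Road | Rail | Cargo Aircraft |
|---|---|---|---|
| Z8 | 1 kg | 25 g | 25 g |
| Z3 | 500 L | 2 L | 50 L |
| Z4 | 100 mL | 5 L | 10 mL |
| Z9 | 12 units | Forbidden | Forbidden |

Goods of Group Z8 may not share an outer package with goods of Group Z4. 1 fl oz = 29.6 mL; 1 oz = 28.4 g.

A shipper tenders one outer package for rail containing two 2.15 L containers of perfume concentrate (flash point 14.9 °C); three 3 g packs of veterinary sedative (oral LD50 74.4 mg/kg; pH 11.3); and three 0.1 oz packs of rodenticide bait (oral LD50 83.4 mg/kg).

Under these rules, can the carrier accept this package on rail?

The perfume concentrate has flash point 14.9 °C, which is < 38 °C, so it is Group Z4 (Flammable Liquid).
With oral LD50 74.4 mg/kg (< 100 mg/kg), the veterinary sedative falls in Group Z8.
With oral LD50 83.4 mg/kg (< 100 mg/kg), the rodenticide bait falls in Group Z8.
Group Z8 net quantity: (three 3 g packs = 9 g) + (three 0.1 oz packs = 8.52 g) = 17.52 g.
17.52 g ≤ 25 g (rail limit, Group Z8) — within limit.
Group Z4 quantity: two 2.15 L containers = 4.3 L.
4.3 L is within the rail limit of 5 L for Group Z4.
Group Z8 and Group Z4 may not share an outer package.

No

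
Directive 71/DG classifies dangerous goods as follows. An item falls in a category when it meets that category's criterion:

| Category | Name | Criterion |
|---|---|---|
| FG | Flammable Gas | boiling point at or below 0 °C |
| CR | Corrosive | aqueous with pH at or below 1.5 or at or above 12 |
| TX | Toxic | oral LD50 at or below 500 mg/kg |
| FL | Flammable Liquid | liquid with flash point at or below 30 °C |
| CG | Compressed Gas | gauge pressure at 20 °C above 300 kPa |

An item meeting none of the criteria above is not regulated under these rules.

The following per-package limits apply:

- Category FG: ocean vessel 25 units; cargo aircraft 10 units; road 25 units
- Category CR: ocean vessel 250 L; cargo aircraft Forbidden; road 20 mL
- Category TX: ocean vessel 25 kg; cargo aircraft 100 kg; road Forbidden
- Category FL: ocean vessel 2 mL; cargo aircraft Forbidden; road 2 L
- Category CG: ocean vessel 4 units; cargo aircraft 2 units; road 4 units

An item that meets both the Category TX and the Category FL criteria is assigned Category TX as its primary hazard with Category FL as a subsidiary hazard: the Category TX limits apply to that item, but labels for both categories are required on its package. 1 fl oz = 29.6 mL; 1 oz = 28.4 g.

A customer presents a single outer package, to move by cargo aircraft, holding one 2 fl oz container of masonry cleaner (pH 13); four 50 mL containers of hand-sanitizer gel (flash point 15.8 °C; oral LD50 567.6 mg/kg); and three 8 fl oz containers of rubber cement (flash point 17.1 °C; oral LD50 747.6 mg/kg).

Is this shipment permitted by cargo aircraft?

No

Masonry cleaner: pH 13 ≥ 12 → Category CR (Corrosive).
Flash point 15.8 °C meets the Category FL criterion (Flammable Liquid), so the hand-sanitizer gel is Category FL.
The rubber cement has flash point 17.1 °C, which is ≤ 30 °C, so it is Category FL (Flammable Liquid).
Total Category FL: (four 50 mL containers = 200 mL) + (three 8 fl oz containers = 710.4 mL) = 910.4 mL.
Category FL is Forbidden by cargo aircraft.
Category CR quantity: one 2 fl oz container = 59.2 mL.
Category CR is Forbidden by cargo aircraft.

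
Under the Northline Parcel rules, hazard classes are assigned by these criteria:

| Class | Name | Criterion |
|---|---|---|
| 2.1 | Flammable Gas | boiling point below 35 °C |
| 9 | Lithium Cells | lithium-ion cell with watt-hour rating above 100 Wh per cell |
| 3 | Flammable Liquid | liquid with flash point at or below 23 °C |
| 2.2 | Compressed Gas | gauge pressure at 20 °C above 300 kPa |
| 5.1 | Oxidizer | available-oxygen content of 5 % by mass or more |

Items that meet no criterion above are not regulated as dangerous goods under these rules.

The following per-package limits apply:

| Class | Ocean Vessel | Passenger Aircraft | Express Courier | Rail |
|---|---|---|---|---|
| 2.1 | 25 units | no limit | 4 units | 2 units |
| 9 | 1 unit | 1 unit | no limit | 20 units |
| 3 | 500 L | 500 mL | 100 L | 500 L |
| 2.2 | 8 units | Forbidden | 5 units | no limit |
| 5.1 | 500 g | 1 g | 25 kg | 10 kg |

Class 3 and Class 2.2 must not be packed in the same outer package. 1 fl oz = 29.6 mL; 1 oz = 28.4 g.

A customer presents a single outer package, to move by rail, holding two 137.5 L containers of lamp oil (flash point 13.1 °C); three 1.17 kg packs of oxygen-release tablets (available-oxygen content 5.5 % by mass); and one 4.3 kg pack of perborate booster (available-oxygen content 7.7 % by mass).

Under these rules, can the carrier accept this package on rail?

Yes

The lamp oil has flash point 13.1 °C, which is ≤ 23 °C, so it is Class 3 (Flammable Liquid).
Available-oxygen content 5.5 % by mass meets the Class 5.1 criterion (Oxidizer), so the oxygen-release tablets are Class 5.1.
With available-oxygen content 7.7 % by mass (≥ 5 % by mass), the perborate booster falls in Class 5.1.
Total Class 5.1: (three 1.17 kg packs = 3.51 kg) + 4.3 kg = 7.81 kg.
7.81 kg ≤ 10 kg (rail limit, Class 5.1) — within limit.
Class 3 quantity: two 137.5 L containers = 275 L.
275 L ≤ 500 L (rail limit, Class 3) — within limit.
The segregation rule (Class 3 with Class 2.2) does not apply to Class 5.1 with Class 3.
Every hazard class is within its rail limit and no segregation rule is violated.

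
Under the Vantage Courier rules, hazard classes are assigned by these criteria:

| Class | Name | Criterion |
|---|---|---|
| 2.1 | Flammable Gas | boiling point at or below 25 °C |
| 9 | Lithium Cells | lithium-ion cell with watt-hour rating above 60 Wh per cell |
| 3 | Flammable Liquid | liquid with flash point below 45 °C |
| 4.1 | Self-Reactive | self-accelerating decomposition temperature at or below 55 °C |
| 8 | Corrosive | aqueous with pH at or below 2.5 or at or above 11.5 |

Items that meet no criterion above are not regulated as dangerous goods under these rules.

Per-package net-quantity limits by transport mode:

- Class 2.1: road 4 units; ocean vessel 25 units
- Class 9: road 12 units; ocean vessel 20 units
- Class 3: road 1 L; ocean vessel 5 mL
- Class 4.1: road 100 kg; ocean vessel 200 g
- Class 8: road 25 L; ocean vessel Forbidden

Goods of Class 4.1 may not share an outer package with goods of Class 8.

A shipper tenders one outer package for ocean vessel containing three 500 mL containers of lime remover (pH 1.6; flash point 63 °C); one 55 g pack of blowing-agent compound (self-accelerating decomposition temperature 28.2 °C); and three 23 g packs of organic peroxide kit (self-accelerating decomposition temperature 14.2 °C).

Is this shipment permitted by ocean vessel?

No

With pH 1.6 (≤ 2.5), the lime remover falls in Class 8.
The blowing-agent compound has self-accelerating decomposition temperature 28.2 °C, which is ≤ 55 °C, so it is Class 4.1 (Self-Reactive).
With self-accelerating decomposition temperature 14.2 °C (≤ 55 °C), the organic peroxide kit falls in Class 4.1.
Total Class 4.1: 55 g + (three 23 g packs = 69 g) = 124 g.
124 g is within the ocean vessel limit of 200 g for Class 4.1.
Class 8 quantity: three 500 mL containers = 1.5 L.
Class 8 is Forbidden by ocean vessel.
Class 4.1 and Class 8 may not share an outer package.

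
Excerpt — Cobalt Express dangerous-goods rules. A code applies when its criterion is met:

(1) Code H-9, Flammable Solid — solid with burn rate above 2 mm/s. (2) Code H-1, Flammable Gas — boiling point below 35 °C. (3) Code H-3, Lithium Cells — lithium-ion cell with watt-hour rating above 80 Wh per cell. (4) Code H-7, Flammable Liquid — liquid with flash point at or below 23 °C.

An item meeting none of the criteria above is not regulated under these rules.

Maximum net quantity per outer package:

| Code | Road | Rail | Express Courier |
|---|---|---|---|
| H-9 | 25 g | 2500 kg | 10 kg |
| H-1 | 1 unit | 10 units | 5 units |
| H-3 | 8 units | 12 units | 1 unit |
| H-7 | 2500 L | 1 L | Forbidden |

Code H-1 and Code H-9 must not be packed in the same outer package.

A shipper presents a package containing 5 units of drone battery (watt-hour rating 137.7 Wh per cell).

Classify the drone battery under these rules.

Code H-3

The drone battery has watt-hour rating 137.7 Wh per cell, which is > 80 Wh per cell, so it is Code H-3 (Lithium Cells).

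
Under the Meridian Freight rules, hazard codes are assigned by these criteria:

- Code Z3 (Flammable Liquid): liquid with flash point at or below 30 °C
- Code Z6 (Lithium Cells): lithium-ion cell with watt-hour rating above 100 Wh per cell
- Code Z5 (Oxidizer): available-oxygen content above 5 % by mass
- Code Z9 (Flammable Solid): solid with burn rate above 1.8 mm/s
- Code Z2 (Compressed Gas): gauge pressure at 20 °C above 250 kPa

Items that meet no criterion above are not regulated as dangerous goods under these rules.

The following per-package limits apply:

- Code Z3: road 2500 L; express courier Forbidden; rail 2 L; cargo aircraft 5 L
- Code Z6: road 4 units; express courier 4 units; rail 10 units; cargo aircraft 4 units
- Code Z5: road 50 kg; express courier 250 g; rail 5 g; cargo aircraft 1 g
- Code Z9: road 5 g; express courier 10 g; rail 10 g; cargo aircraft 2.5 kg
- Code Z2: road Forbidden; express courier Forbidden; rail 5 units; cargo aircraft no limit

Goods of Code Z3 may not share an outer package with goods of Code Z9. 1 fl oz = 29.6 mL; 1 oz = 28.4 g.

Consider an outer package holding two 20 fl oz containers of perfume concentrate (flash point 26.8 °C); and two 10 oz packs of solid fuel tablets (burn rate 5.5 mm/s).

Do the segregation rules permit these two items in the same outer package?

No

The perfume concentrate has flash point 26.8 °C, which is ≤ 30 °C, so it is Code Z3 (Flammable Liquid).
The solid fuel tablets have burn rate 5.5 mm/s, which is > 1.8 mm/s, so they are Code Z9 (Flammable Solid).
Code Z3 and Code Z9 may not share an outer package.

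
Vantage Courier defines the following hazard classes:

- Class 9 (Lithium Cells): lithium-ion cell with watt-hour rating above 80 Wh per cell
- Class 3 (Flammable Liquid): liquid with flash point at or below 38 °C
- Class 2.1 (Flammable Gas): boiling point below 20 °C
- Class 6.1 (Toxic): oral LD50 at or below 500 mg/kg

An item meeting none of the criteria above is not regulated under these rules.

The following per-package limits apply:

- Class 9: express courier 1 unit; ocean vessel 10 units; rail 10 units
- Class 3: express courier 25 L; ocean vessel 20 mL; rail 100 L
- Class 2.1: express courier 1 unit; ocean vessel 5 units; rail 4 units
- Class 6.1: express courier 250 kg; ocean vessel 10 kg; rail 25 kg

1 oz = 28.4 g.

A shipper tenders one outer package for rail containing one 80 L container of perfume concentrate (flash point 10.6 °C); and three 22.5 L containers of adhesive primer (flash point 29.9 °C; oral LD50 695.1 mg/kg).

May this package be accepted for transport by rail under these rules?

No

The perfume concentrate has flash point 10.6 °C, which is ≤ 38 °C, so it is Class 3 (Flammable Liquid).
The adhesive primer has flash point 29.9 °C, which is ≤ 38 °C, so it is Class 3 (Flammable Liquid).
Total Class 3: 80 L + (three 22.5 L containers = 67.5 L) = 147.5 L.
147.5 L > 100 L (rail limit, Class 3) — over the limit.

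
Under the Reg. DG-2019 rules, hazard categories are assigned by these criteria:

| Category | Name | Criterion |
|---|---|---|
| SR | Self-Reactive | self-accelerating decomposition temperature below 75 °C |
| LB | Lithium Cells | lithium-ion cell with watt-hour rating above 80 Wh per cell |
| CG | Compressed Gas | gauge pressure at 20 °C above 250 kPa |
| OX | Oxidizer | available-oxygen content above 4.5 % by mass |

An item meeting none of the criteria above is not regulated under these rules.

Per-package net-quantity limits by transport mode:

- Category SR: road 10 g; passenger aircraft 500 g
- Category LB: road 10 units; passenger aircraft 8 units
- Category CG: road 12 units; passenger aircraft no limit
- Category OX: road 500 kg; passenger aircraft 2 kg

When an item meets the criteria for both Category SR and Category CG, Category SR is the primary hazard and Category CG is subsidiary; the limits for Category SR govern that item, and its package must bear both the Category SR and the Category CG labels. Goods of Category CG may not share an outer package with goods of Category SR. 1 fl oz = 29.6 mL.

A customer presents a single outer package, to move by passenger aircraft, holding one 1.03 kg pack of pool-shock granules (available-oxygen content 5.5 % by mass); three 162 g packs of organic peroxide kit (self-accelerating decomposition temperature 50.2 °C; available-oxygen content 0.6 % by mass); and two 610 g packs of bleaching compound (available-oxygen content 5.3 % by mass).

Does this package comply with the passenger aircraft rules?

Available-oxygen content 5.5 % by mass meets the Category OX criterion (Oxidizer), so the pool-shock granules are Category OX.
Self-accelerating decomposition temperature 50.2 °C meets the Category SR criterion (Self-Reactive), so the organic peroxide kit is Category SR.
Bleaching compound: available-oxygen content 5.3 % by mass > 4.5 % by mass → Category OX (Oxidizer).
Category OX net quantity: 1.03 kg + (two 610 g packs = 1.22 kg) = 2.25 kg.
2.25 kg exceeds the passenger aircraft limit of 2 kg for Category OX.
Category SR quantity: three 162 g packs = 486 g.
That is within the Category SR passenger aircraft limit of 500 g.
The segregation rule (Category CG with Category SR) does not apply to Category OX with Category SR.

No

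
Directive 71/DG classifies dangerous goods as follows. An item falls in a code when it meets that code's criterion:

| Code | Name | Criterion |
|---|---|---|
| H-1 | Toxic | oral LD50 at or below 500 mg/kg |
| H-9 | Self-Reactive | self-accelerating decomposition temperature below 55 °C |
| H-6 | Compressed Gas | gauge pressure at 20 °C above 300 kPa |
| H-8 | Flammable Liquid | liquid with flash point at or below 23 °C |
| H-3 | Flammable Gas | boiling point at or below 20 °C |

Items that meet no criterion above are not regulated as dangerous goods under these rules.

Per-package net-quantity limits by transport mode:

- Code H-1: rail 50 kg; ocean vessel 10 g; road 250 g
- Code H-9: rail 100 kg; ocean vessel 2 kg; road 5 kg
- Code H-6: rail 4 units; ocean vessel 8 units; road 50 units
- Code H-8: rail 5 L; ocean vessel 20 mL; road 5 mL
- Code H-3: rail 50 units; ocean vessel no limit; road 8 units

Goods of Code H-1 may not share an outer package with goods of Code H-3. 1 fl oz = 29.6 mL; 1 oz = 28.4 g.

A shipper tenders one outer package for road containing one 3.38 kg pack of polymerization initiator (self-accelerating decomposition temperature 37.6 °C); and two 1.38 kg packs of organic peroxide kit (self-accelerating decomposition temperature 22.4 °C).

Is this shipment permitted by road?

No

Polymerization initiator: self-accelerating decomposition temperature 37.6 °C < 55 °C → Code H-9 (Self-Reactive).
Self-accelerating decomposition temperature 22.4 °C meets the Code H-9 criterion (Self-Reactive), so the organic peroxide kit is Code H-9.
Total Code H-9: 3.38 kg + (two 1.38 kg packs = 2.76 kg) = 6.14 kg.
6.14 kg exceeds the road limit of 5 kg for Code H-9.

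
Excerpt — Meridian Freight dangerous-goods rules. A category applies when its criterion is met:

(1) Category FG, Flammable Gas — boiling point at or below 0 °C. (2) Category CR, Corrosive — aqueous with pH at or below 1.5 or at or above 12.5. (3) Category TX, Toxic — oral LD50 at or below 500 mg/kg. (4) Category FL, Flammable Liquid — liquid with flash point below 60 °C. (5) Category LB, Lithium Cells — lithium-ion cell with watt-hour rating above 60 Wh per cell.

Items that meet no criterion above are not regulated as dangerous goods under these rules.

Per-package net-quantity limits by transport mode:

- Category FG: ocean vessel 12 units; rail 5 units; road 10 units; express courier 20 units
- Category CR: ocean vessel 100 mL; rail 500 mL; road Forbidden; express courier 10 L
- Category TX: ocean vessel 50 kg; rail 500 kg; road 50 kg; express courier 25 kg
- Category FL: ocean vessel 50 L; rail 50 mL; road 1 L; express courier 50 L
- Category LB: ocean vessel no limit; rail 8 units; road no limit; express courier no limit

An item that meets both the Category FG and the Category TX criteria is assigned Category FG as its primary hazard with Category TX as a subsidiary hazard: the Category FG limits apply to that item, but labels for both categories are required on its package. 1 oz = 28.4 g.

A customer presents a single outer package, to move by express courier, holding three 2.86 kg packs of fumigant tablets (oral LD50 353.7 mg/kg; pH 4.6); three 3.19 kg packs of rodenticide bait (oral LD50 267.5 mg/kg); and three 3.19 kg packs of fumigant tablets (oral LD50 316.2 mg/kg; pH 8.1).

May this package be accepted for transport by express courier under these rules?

No

Fumigant tablets: oral LD50 353.7 mg/kg ≤ 500 mg/kg → Category TX (Toxic).
With oral LD50 267.5 mg/kg (≤ 500 mg/kg), the rodenticide bait falls in Category TX.
With oral LD50 316.2 mg/kg (≤ 500 mg/kg), the fumigant tablets fall in Category TX.
Category TX net quantity: (three 2.86 kg packs = 8.58 kg) + (three 3.19 kg packs = 9.57 kg) + (three 3.19 kg packs = 9.57 kg) = 27.72 kg.
27.72 kg > 25 kg (express courier limit, Category TX) — over the limit.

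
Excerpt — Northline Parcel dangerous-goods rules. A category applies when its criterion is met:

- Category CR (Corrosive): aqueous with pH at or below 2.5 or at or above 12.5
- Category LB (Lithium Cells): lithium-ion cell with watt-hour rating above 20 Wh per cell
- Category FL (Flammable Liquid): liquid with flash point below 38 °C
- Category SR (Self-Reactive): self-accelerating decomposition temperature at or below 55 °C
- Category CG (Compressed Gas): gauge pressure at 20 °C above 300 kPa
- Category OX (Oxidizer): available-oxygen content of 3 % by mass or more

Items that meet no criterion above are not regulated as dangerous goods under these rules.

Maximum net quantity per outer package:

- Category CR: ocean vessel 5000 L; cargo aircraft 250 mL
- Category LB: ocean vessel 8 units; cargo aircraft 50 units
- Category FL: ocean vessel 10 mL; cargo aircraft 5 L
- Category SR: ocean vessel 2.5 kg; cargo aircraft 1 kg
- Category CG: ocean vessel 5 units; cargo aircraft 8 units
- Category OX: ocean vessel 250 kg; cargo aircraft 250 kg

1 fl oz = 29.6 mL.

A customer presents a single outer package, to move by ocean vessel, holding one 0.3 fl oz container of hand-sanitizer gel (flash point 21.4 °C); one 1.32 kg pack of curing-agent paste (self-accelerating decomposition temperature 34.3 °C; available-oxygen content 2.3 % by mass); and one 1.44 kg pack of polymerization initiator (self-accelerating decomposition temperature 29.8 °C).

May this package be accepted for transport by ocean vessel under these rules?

No

The hand-sanitizer gel has flash point 21.4 °C, which is < 38 °C, so it is Category FL (Flammable Liquid).
The curing-agent paste has self-accelerating decomposition temperature 34.3 °C, which is ≤ 55 °C, so it is Category SR (Self-Reactive).
Self-accelerating decomposition temperature 29.8 °C meets the Category SR criterion (Self-Reactive), so the polymerization initiator is Category SR.
Total Category SR: 1.32 kg + 1.44 kg = 2.76 kg.
2.76 kg > 2.5 kg (ocean vessel limit, Category SR) — over the limit.
Category FL quantity: one 0.3 fl oz container = 8.88 mL.
8.88 mL is within the ocean vessel limit of 10 mL for Category FL.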